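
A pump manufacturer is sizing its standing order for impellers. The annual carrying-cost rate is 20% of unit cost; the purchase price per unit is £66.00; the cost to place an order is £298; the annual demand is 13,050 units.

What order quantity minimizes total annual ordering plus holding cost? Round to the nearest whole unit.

Carrying cost H = £66 × 20% = £13.2000/unit/yr
Optimal lot size Q* = (2 × 13,050 × £298 / £13.2)^½ ≈ 767.61

768 units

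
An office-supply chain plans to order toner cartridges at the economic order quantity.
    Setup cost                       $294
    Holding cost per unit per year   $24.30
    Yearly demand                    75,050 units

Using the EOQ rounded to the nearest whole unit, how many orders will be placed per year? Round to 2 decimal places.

55.68 orders per year

Q* = √(2·D·S / H) = √(2·75,050·294 / 24.3) = √1,816,024.7 ≈ 1,347.60 → Q = 1,348
Orders per year = D/Q = 75,050 / 1,348 = 55.675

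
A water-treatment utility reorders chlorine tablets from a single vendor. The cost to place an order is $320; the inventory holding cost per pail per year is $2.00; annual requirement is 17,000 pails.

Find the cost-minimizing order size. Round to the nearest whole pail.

EOQ = √(2DS/H) = √(2 × 17,000 × 320 / 2)
    = √(5,440,000.00) ≈ 2,332.38

2,332 pails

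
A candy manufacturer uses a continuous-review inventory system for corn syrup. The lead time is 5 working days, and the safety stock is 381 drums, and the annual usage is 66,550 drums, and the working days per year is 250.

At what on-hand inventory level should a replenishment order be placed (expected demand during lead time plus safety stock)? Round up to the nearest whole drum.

1,712 drums

Daily demand d = 66,550 / 250 = 266.200 drums/day
Demand during lead time = 266.200 × 5 = 1,331.00
Reorder point = 1,331.00 + 381 = 1,712.00 → round up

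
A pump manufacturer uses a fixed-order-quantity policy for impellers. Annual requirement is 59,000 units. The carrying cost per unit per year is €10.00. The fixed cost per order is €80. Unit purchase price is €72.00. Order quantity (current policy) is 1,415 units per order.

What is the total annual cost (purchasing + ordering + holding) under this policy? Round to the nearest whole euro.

€4,258,411

Annual ordering cost = (D/Q)·S = (59,000/1,415) × 80 = €3,335.69
Annual holding cost  = (Q/2)·H = (1,415/2) × 10 = €7,075.00
Purchase cost = D·C = 59,000 × 72 = €4,248,000.00
Total = €3,335.69 + €7,075.00 + €4,248,000.00 = €4,258,410.69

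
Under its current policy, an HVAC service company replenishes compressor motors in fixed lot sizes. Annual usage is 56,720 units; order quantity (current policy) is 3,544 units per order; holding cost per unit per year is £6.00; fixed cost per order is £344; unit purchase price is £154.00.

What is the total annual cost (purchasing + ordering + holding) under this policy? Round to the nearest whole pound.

£8,751,018

Orders/yr = 56,720/3,544 = 16.005; ordering cost = 16.005 × £344 = £5,505.55
Average inventory = 3,544/2 = 1772; holding cost = 1772 × £6 = £10,632.00
Purchase cost = D·C = 56,720 × 154 = £8,734,880.00
Total = £5,505.55 + £10,632.00 + £8,734,880.00 = £8,751,017.55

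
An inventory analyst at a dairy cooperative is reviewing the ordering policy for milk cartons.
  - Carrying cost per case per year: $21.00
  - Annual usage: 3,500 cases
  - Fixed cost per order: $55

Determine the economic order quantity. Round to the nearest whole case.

135 cases

Q* = √(2·D·S / H) = √(2·3,500·55 / 21) = √18,333.3 ≈ 135.40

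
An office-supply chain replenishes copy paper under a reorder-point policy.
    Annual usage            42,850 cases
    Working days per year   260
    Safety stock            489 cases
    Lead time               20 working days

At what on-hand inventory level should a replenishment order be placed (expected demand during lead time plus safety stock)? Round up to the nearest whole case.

Daily demand d = 42,850 / 260 = 164.808 cases/day
Demand during lead time = 164.808 × 20 = 3,296.15
Reorder point = 3,296.15 + 489 = 3,785.15 → round up

3,786 cases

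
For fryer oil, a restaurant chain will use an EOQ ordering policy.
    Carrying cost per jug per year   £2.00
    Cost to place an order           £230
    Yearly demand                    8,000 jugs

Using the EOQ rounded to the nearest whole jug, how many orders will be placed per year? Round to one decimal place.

5.9 orders per year

2DS/H = 2·8,000·230/2 = 1,840,000.00
EOQ = √1,840,000.00 ≈ 1,356.47 → Q = 1,356
Orders per year = D/Q = 8,000 / 1,356 = 5.900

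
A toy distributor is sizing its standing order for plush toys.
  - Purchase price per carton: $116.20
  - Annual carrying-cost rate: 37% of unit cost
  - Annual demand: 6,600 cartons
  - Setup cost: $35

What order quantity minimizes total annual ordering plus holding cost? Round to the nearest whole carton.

104 cartons

Holding cost per carton per year: H = 37% × $116.2 = $42.9940
Optimal lot size Q* = (2 × 6,600 × $35 / $42.994)^½ ≈ 103.66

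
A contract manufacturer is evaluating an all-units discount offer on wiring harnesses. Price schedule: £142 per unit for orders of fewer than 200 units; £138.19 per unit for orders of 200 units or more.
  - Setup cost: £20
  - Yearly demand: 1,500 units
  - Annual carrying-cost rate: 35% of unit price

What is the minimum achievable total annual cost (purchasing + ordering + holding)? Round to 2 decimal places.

H₁ = 35%×£142 = £49.7000;  H₂ = 35%×£138.19 = £48.3665
EOQ₁ = √(2×1,500×20/49.7000) = 34.75  (< 200, feasible at tier 1)
EOQ₂ = √(2×1,500×20/48.3665) = 35.22  (< 200 → use Q = 200 at tier-2 price)
TC(tier 1 (EOQ₁), Q≈34.7) = £214,726.85
TC(tier 2, Q≈200.0) = £212,271.65
Minimum at tier 2: £212,271.65

£212,271.65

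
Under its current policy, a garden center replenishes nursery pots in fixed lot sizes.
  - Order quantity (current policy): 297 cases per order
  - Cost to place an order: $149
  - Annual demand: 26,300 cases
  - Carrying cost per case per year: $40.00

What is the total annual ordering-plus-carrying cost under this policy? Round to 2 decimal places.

$19,134.28

Annual ordering cost = (D/Q)·S = (26,300/297) × 149 = $13,194.28
Annual holding cost  = (Q/2)·H = (297/2) × 40 = $5,940.00
Total = $13,194.28 + $5,940.00 = $19,134.28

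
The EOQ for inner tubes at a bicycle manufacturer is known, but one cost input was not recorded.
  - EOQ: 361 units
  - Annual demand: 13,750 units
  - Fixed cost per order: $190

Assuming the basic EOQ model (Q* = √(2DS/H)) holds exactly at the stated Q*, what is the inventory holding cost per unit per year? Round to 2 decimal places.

Since Q* = (2DS/H)^½, squaring gives Q*²·H = 2DS.
H = 2DS / Q² = 2 × 13,750 × 190 / 361² = 40.0933

$40.09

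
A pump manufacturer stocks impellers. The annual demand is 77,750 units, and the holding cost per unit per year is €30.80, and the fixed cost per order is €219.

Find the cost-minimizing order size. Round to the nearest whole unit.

Optimal lot size Q* = (2 × 77,750 × €219 / €30.8)^½ ≈ 1,051.51

1,052 units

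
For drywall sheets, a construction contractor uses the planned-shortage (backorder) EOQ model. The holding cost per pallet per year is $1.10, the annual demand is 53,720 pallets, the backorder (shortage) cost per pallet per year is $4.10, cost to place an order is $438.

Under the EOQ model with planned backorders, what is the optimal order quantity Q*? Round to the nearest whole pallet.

Basic EOQ = √(2·53,720·438/1.1) = 6,540.692
Backorder adjustment √((H+b)/b) = √((1.1+4.1)/4.1) = 1.1262
Q* = 6,540.692 × 1.1262 ≈ 7,366.03

7,366 pallets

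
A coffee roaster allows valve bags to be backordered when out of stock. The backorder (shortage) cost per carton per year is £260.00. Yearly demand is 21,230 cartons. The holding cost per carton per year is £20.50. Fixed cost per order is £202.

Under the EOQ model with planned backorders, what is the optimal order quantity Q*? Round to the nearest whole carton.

672 cartons

Basic EOQ = √(2·21,230·202/20.5) = 646.828
Backorder adjustment √((H+b)/b) = √((20.5+260)/260) = 1.0387
Q* = 646.828 × 1.0387 ≈ 671.84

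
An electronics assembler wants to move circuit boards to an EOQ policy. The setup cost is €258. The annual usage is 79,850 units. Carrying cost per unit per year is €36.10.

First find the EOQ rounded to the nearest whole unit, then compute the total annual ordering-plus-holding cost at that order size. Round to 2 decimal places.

2DS/H = 2·79,850·258/36.1 = 1,141,346.26
EOQ = √1,141,346.26 ≈ 1,068.34 → Q = 1,068 units
Annual ordering cost = (D/Q)·S = (79,850/1,068) × 258 = €19,289.61
Annual holding cost  = (Q/2)·H = (1,068/2) × 36.1 = €19,277.40
Total = €19,289.61 + €19,277.40 = €38,567.01

€38,567.01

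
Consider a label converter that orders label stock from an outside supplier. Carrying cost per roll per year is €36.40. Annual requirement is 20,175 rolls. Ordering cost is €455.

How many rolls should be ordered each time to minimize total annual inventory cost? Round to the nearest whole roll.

710 rolls

EOQ = √(2DS/H) = √(2 × 20,175 × 455 / 36.4)
    = √(504,375.00) ≈ 710.19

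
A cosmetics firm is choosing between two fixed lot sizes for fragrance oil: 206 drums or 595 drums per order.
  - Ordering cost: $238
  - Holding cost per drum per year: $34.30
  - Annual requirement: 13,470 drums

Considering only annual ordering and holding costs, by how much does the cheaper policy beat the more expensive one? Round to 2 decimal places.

For each Q, cost = (D/Q)·S + (Q/2)·H.
TC(206) = (13,470/206)×238 + (206/2)×34.3 = $19,095.33
TC(595) = (13,470/595)×238 + (595/2)×34.3 = $15,592.25
|ΔTC| = |$19,095.33 − $15,592.25| = $3,503.08

$3,503.08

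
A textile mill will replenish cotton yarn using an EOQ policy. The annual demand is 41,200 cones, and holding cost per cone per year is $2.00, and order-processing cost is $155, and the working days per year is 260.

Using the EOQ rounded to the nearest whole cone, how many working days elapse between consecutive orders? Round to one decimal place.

EOQ = √(2DS/H) = √(2 × 41,200 × 155 / 2)
    = √(6,386,000.00) ≈ 2,527.05 → Q = 2,527 cones
Cycle time = (working days × Q)/D = (260 × 2,527) / 41,200 = 15.947 days

15.9 days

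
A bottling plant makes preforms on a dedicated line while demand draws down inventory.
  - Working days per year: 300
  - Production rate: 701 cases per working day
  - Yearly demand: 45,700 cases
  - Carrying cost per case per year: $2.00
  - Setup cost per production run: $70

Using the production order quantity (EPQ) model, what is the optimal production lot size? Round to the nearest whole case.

2,022 cases

Daily demand d = 45,700/300 = 152.333; p = 701; 1 − d/p = 0.78269
EPQ = √(2DS / (H(1 − d/p)))
    = √(2 × 45,700 × 70 / (2 × 0.78269)) ≈ 2,021.68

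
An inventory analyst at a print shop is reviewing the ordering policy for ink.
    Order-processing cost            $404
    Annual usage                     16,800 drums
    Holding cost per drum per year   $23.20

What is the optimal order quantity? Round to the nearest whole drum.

765 drums

EOQ = √(2DS/H) = √(2 × 16,800 × 404 / 23.2)
    = √(585,103.45) ≈ 764.92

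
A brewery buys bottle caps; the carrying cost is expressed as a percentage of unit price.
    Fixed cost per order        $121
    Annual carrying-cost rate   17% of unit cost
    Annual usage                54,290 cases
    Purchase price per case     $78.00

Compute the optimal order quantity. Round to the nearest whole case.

Carrying cost H = $78 × 17% = $13.2600/case/yr
Optimal lot size Q* = (2 × 54,290 × $121 / $13.26)^½ ≈ 995.40

995 cases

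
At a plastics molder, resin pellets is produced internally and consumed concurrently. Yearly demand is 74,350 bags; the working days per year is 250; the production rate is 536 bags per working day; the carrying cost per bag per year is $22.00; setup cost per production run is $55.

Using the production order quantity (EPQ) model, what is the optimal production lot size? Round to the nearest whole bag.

914 bags

Daily demand d = 74,350/250 = 297.400; p = 536; 1 − d/p = 0.44515
EPQ = √(2DS / (H(1 − d/p)))
    = √(2 × 74,350 × 55 / (22 × 0.44515)) ≈ 913.85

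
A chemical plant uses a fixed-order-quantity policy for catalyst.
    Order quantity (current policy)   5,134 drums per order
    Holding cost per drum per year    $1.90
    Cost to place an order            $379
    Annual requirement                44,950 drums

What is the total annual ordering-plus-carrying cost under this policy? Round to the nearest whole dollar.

$8,196

Ordering: D/Q × S = 44,950/5,134 × $379 = $3,318.28
Holding:  Q/2 × H = 5,134/2 × $1.9 = $4,877.30
Total = $3,318.28 + $4,877.30 = $8,195.58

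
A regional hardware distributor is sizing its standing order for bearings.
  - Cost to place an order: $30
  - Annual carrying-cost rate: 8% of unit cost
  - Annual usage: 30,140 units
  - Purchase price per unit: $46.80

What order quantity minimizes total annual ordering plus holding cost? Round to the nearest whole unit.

H = i·C = 0.08 × $46.8 = $3.7440 per unit-year
2DS/H = 2·30,140·30/3.744 = 483,012.82
EOQ = √483,012.82 ≈ 694.99

695 units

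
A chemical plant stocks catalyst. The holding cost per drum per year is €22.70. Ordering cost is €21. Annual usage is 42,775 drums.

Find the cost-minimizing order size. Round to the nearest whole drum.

281 drums

EOQ = √(2DS/H) = √(2 × 42,775 × 21 / 22.7)
    = √(79,143.17) ≈ 281.32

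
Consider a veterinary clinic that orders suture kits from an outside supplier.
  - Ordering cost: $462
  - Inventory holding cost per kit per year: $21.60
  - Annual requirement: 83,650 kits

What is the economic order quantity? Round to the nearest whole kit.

Optimal lot size Q* = (2 × 83,650 × $462 / $21.6)^½ ≈ 1,891.66

1,892 kits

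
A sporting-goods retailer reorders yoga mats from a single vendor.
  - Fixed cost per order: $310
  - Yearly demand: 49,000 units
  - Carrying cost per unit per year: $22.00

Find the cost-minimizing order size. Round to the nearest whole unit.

1,175 units

2DS/H = 2·49,000·310/22 = 1,380,909.09
EOQ = √1,380,909.09 ≈ 1,175.12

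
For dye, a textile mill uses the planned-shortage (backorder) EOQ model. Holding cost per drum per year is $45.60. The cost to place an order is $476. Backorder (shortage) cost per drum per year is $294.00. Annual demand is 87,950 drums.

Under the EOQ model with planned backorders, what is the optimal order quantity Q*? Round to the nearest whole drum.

1,456 drums

Q* = √(2DS/H) · √((H + b)/b)
   = √(2 × 87,950 × 476 / 45.6) · √((45.6 + 294) / 294)
   = 1,355.046 × 1.0748 ≈ 1,456.34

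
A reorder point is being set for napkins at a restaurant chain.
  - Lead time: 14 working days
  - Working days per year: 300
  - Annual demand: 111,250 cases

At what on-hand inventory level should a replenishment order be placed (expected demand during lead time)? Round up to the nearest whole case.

Daily demand d = 111,250 / 300 = 370.833 cases/day
Demand during lead time = 370.833 × 14 = 5,191.67
Reorder point = 5,191.67 → round up

5,192 cases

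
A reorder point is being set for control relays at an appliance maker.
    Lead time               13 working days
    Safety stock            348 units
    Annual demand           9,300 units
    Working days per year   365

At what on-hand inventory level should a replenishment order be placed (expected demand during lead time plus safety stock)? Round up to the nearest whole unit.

680 units

Daily demand d = 9,300 / 365 = 25.479 units/day
Demand during lead time = 25.479 × 13 = 331.23
Reorder point = 331.23 + 348 = 679.23 → round up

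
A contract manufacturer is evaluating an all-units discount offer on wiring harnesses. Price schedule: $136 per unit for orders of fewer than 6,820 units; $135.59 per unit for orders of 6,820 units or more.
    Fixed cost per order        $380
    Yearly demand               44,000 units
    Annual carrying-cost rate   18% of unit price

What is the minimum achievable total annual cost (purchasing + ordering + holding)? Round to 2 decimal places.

H₁ = 18%×$136 = $24.4800;  H₂ = 18%×$135.59 = $24.4062
EOQ₁ = √(2×44,000×380/24.4800) = 1,168.77  (< 6,820, feasible at tier 1)
EOQ₂ = √(2×44,000×380/24.4062) = 1,170.53  (< 6,820 → use Q = 6,820 at tier-2 price)
TC(tier 1 (EOQ₁), Q≈1,168.8) = $6,012,611.38
TC(tier 2, Q≈6,820.0) = $6,051,636.75
Minimum at tier 1 (EOQ₁): $6,012,611.38

$6,012,611.38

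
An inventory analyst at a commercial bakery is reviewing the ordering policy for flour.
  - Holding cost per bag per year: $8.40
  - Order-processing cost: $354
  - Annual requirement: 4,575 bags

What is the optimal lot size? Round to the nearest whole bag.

621 bags

Q* = √(2·D·S / H) = √(2·4,575·354 / 8.4) = √385,607.1 ≈ 620.97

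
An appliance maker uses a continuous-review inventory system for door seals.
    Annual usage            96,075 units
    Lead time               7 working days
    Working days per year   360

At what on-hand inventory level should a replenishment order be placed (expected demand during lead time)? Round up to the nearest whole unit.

Daily demand d = 96,075 / 360 = 266.875 units/day
Demand during lead time = 266.875 × 7 = 1,868.12
Reorder point = 1,868.12 → round up

1,869 units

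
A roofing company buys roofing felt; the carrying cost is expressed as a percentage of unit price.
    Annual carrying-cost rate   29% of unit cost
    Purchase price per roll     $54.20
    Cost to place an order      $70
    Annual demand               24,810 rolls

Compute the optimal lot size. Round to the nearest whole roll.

H = i·C = 0.29 × $54.2 = $15.7180 per roll-year
EOQ = √(2DS/H) = √(2 × 24,810 × 70 / 15.718)
    = √(220,982.31) ≈ 470.09

470 rolls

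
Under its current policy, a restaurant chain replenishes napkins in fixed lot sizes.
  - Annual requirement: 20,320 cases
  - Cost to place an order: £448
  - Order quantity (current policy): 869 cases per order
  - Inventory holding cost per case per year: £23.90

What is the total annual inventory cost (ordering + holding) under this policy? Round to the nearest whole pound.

£20,860

Annual ordering cost = (D/Q)·S = (20,320/869) × 448 = £10,475.67
Annual holding cost  = (Q/2)·H = (869/2) × 23.9 = £10,384.55
Total = £10,475.67 + £10,384.55 = £20,860.22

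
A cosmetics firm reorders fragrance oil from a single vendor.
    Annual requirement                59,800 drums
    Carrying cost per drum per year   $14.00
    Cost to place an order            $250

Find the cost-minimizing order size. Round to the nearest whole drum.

1,461 drums

Optimal lot size Q* = (2 × 59,800 × $250 / $14)^½ ≈ 1,461.41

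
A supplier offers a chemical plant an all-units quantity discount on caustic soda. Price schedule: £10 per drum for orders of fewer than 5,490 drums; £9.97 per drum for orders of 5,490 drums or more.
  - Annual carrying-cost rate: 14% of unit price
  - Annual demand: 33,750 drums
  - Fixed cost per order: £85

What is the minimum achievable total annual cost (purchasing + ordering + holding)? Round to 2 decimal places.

£340,334.17

H₁ = 14%×£10 = £1.4000;  H₂ = 14%×£9.97 = £1.3958
EOQ₁ = √(2×33,750×85/1.4000) = 2,024.40  (< 5,490, feasible at tier 1)
EOQ₂ = √(2×33,750×85/1.3958) = 2,027.45  (< 5,490 → use Q = 5,490 at tier-2 price)
TC(tier 1 (EOQ₁), Q≈2,024.4) = £340,334.17
TC(tier 2, Q≈5,490.0) = £340,841.51
Minimum at tier 1 (EOQ₁): £340,334.17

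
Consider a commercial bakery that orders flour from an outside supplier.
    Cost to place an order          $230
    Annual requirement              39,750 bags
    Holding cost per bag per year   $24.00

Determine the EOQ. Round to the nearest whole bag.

873 bags

EOQ = √(2DS/H) = √(2 × 39,750 × 230 / 24)
    = √(761,875.00) ≈ 872.85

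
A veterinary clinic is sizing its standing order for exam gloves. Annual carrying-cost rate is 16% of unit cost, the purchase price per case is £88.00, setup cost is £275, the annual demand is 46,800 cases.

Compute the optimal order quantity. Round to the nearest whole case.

1,352 cases

Holding cost per case per year: H = 16% × £88 = £14.0800
2DS/H = 2·46,800·275/14.08 = 1,828,125.00
EOQ = √1,828,125.00 ≈ 1,352.08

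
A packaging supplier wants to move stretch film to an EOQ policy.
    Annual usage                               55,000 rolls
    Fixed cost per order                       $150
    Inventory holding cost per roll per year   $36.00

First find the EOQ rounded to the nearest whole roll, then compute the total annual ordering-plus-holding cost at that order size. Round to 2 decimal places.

Optimal lot size Q* = (2 × 55,000 × $150 / $36)^½ ≈ 677.00 → Q = 677 rolls
Orders/yr = 55,000/677 = 81.241; ordering cost = 81.241 × $150 = $12,186.12
Average inventory = 677/2 = 338.5; holding cost = 338.5 × $36 = $12,186.00
Total = $12,186.12 + $12,186.00 = $24,372.12

$24,372.12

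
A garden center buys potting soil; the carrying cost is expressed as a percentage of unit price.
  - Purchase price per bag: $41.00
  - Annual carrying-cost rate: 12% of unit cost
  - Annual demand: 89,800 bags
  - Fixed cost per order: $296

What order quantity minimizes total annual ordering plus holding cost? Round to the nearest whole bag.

3,287 bags

Holding cost per bag per year: H = 12% × $41 = $4.9200
2DS/H = 2·89,800·296/4.92 = 10,805,203.25
EOQ = √10,805,203.25 ≈ 3,287.13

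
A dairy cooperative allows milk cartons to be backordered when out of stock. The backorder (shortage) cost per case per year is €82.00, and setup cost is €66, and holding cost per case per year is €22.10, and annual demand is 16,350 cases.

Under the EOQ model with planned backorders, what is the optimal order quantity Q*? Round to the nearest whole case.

Basic EOQ = √(2·16,350·66/22.1) = 312.500
Backorder adjustment √((H+b)/b) = √((22.1+82)/82) = 1.1267
Q* = 312.500 × 1.1267 ≈ 352.10

352 cases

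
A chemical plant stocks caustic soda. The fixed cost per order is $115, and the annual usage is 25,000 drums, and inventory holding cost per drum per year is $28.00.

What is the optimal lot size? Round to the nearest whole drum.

453 drums

EOQ = √(2DS/H) = √(2 × 25,000 × 115 / 28)
    = √(205,357.14) ≈ 453.16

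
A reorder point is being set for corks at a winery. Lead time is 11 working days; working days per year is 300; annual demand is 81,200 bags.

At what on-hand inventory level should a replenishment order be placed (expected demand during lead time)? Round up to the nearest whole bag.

2,978 bags

Daily demand d = 81,200 / 300 = 270.667 bags/day
Demand during lead time = 270.667 × 11 = 2,977.33
Reorder point = 2,977.33 → round up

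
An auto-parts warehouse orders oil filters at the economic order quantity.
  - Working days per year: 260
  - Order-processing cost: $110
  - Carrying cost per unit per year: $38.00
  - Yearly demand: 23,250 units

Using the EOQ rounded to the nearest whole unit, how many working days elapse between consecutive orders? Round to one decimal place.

EOQ = √(2DS/H) = √(2 × 23,250 × 110 / 38)
    = √(134,605.26) ≈ 366.89 → Q = 367 units
Cycle time = (working days × Q)/D = (260 × 367) / 23,250 = 4.104 days

4.1 days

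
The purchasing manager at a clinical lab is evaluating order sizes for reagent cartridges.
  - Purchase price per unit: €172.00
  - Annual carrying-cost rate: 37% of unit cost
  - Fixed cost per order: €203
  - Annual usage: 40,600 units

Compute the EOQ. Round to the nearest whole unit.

H = i·C = 0.37 × €172 = €63.6400 per unit-year
2DS/H = 2·40,600·203/63.64 = 259,013.20
EOQ = √259,013.20 ≈ 508.93

509 units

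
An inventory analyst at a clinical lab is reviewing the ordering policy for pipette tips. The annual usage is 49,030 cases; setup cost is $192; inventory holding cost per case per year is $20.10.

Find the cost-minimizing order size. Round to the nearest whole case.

968 cases

Q* = √(2·D·S / H) = √(2·49,030·192 / 20.1) = √936,692.5 ≈ 967.83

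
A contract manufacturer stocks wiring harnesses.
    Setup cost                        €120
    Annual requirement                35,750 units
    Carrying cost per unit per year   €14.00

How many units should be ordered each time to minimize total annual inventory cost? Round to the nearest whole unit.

Q* = √(2·D·S / H) = √(2·35,750·120 / 14) = √612,857.1 ≈ 782.85

783 units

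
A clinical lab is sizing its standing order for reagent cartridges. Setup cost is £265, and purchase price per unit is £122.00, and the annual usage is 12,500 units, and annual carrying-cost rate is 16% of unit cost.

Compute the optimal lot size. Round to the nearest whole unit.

583 units

H = i·C = 0.16 × £122 = £19.5200 per unit-year
2DS/H = 2·12,500·265/19.52 = 339,395.49
EOQ = √339,395.49 ≈ 582.58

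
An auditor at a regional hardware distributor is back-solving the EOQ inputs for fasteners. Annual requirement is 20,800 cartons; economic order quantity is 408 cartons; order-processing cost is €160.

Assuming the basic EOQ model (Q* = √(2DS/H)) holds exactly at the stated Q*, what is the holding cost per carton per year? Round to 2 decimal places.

From Q* = √(2DS/H) ⇒ Q*² = 2DS/H.
H = 2DS / Q² = 2 × 20,800 × 160 / 408² = 39.9846

€39.98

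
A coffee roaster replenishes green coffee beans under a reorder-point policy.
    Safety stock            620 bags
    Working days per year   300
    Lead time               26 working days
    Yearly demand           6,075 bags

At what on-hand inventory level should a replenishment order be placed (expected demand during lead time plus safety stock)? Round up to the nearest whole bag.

Daily demand d = 6,075 / 300 = 20.250 bags/day
Demand during lead time = 20.250 × 26 = 526.50
Reorder point = 526.50 + 620 = 1,146.50 → round up

1,147 bags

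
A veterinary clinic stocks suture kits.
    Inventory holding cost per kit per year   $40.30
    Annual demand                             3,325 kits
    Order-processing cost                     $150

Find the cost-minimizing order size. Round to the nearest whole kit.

Q* = √(2·D·S / H) = √(2·3,325·150 / 40.3) = √24,751.9 ≈ 157.33

157 kits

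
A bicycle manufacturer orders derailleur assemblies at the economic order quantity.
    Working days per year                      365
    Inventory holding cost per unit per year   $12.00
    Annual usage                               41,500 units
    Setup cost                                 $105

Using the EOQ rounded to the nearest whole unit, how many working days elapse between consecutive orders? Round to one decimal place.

7.5 days

2DS/H = 2·41,500·105/12 = 726,250.00
EOQ = √726,250.00 ≈ 852.20 → Q = 852 units
T = Q/D × 365 days = 852/41,500 × 365 = 7.493 days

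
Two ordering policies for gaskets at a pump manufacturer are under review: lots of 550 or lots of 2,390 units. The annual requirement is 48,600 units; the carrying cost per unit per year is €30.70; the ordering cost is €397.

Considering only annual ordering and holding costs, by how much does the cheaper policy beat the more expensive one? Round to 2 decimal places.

€1,236.52

TC(Q) = (D/Q)S + (Q/2)H
TC(550) = (48,600/550)×397 + (550/2)×30.7 = €43,522.86
TC(2,390) = (48,600/2,390)×397 + (2,390/2)×30.7 = €44,759.39
|ΔTC| = |€43,522.86 − €44,759.39| = €1,236.52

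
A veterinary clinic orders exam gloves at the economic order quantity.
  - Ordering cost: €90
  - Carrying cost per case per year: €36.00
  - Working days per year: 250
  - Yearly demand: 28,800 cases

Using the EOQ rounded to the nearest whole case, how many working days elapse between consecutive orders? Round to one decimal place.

2DS/H = 2·28,800·90/36 = 144,000.00
EOQ = √144,000.00 ≈ 379.47 → Q = 379 cases
Days between orders = 250 / (D/Q) = 250 / 75.989 ≈ 3.290

3.3 days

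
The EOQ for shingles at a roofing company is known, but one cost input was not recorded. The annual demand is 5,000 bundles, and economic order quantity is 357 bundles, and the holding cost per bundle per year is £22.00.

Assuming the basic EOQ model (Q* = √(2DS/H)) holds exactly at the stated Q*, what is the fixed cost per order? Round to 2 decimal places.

£280.39

Since Q* = (2DS/H)^½, squaring gives Q*²·H = 2DS.
S = Q²H / (2D) = 357² × 22 / (2 × 5,000) = 280.3878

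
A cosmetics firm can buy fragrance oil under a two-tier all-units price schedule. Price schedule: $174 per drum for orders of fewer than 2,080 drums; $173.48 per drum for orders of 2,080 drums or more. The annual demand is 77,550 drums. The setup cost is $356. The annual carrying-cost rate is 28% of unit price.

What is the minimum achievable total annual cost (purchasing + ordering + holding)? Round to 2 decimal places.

$13,517,164.36

H₁ = 28%×$174 = $48.7200;  H₂ = 28%×$173.48 = $48.5744
EOQ₁ = √(2×77,550×356/48.7200) = 1,064.58  (< 2,080, feasible at tier 1)
EOQ₂ = √(2×77,550×356/48.5744) = 1,066.17  (< 2,080 → use Q = 2,080 at tier-2 price)
TC(tier 1 (EOQ₁), Q≈1,064.6) = $13,545,566.21
TC(tier 2, Q≈2,080.0) = $13,517,164.36
Minimum at tier 2: $13,517,164.36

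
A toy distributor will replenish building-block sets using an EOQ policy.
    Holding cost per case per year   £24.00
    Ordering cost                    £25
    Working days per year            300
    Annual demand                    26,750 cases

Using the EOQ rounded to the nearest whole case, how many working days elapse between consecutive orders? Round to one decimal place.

2.6 days

Q* = √(2·D·S / H) = √(2·26,750·25 / 24) = √55,729.2 ≈ 236.07 → Q = 236 cases
T = Q/D × 300 days = 236/26,750 × 300 = 2.647 days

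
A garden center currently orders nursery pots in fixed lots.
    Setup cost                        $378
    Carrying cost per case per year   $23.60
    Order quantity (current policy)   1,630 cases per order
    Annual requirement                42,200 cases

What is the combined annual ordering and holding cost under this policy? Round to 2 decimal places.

Orders/yr = 42,200/1,630 = 25.890; ordering cost = 25.890 × $378 = $9,786.26
Average inventory = 1,630/2 = 815; holding cost = 815 × $23.6 = $19,234.00
Total = $9,786.26 + $19,234.00 = $29,020.26

$29,020.26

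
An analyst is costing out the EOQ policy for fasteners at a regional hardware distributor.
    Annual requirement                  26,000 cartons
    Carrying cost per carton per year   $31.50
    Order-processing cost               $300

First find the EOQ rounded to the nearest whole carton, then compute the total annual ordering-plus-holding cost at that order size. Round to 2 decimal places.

$22,167.55

2DS/H = 2·26,000·300/31.5 = 495,238.10
EOQ = √495,238.10 ≈ 703.73 → Q = 704 cartons
Orders/yr = 26,000/704 = 36.932; ordering cost = 36.932 × $300 = $11,079.55
Average inventory = 704/2 = 352; holding cost = 352 × $31.5 = $11,088.00
Total = $11,079.55 + $11,088.00 = $22,167.55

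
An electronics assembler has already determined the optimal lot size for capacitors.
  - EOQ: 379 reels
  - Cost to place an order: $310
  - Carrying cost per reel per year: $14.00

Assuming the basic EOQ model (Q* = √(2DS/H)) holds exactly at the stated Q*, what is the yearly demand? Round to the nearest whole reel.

3,244 reels per year

Since Q* = (2DS/H)^½, squaring gives Q*²·H = 2DS.
D = Q²H / (2S) = 379² × 14 / (2 × 310) = 3,243.51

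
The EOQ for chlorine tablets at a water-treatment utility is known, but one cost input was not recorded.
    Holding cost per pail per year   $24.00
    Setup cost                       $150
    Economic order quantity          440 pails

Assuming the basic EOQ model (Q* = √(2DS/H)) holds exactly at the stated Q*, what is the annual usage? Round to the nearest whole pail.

15,488 pails per year

From Q* = √(2DS/H) ⇒ Q*² = 2DS/H.
D = Q²H / (2S) = 440² × 24 / (2 × 150) = 15,488.00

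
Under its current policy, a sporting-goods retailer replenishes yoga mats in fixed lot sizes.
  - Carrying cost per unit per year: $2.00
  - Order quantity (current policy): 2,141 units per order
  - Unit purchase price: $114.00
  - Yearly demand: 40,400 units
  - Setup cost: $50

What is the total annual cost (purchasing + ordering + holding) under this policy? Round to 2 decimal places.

$4,608,684.48

Orders/yr = 40,400/2,141 = 18.870; ordering cost = 18.870 × $50 = $943.48
Average inventory = 2,141/2 = 1070.5; holding cost = 1070.5 × $2 = $2,141.00
Purchase cost = D·C = 40,400 × 114 = $4,605,600.00
Total = $943.48 + $2,141.00 + $4,605,600.00 = $4,608,684.48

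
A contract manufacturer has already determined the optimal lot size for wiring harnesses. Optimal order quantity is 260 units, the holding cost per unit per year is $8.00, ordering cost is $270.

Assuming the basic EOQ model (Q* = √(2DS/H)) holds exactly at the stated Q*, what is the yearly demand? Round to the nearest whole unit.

1,001 units per year

EOQ relation: Q² = 2DS/H, so rearrange for the unknown.
D = Q²H / (2S) = 260² × 8 / (2 × 270) = 1,001.48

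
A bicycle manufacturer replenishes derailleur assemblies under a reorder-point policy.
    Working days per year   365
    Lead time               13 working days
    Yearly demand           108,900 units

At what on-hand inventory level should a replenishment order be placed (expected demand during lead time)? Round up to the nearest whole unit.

Daily demand d = 108,900 / 365 = 298.356 units/day
Demand during lead time = 298.356 × 13 = 3,878.63
Reorder point = 3,878.63 → round up

3,879 units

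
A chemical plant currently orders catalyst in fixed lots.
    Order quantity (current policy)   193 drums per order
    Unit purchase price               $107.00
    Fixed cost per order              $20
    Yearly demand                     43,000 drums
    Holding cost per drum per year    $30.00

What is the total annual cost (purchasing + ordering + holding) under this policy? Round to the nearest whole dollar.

Ordering: D/Q × S = 43,000/193 × $20 = $4,455.96
Holding:  Q/2 × H = 193/2 × $30 = $2,895.00
Purchase cost = D·C = 43,000 × 107 = $4,601,000.00
Total = $4,455.96 + $2,895.00 + $4,601,000.00 = $4,608,350.96

$4,608,351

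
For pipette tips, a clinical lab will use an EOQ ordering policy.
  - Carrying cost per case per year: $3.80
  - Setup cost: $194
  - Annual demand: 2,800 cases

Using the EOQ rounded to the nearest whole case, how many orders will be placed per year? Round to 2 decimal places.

5.23 orders per year

2DS/H = 2·2,800·194/3.8 = 285,894.74
EOQ = √285,894.74 ≈ 534.69 → Q = 535
Orders per year = D/Q = 2,800 / 535 = 5.234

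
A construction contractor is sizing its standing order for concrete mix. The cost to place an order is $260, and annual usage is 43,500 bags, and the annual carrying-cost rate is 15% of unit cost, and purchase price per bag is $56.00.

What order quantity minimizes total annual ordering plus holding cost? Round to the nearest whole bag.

1,641 bags

Carrying cost H = $56 × 15% = $8.4000/bag/yr
Optimal lot size Q* = (2 × 43,500 × $260 / $8.4)^½ ≈ 1,640.99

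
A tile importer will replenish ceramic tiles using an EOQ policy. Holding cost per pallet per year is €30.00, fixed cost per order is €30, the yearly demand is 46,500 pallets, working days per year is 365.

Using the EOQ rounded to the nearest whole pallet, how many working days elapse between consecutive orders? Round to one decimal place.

Q* = √(2·D·S / H) = √(2·46,500·30 / 30) = √93,000.0 ≈ 304.96 → Q = 305 pallets
T = Q/D × 365 days = 305/46,500 × 365 = 2.394 days

2.4 days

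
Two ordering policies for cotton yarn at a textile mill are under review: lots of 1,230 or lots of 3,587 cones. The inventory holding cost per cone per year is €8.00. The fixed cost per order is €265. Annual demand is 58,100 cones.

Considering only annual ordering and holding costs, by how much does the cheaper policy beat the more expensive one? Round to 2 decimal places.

€1,202.83

Annual cost at Q: ordering D·S/Q plus holding Q·H/2.
TC(1,230) = (58,100/1,230)×265 + (1,230/2)×8 = €17,437.48
TC(3,587) = (58,100/3,587)×265 + (3,587/2)×8 = €18,640.31
|ΔTC| = |€17,437.48 − €18,640.31| = €1,202.83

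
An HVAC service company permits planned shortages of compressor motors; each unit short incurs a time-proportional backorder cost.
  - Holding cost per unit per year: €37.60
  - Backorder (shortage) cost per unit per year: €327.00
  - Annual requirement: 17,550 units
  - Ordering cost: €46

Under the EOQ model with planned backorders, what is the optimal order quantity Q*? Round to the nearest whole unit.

Basic EOQ = √(2·17,550·46/37.6) = 207.223
Backorder adjustment √((H+b)/b) = √((37.6+327)/327) = 1.0559
Q* = 207.223 × 1.0559 ≈ 218.81

219 units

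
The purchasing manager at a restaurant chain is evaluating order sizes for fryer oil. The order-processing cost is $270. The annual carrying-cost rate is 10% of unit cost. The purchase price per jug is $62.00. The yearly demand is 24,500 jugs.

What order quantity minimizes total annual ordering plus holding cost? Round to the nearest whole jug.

1,461 jugs

Holding cost per jug per year: H = 10% × $62 = $6.2000
Q* = √(2·D·S / H) = √(2·24,500·270 / 6.2) = √2,133,871.0 ≈ 1,460.78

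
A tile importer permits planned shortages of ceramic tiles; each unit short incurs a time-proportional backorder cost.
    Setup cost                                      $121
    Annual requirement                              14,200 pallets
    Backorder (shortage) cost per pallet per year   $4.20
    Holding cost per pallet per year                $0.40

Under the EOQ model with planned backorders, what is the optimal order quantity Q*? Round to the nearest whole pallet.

3,067 pallets

Q* = √(2DS/H) · √((H + b)/b)
   = √(2 × 14,200 × 121 / 0.4) · √((0.4 + 4.2) / 4.2)
   = 2,931.041 × 1.0465 ≈ 3,067.44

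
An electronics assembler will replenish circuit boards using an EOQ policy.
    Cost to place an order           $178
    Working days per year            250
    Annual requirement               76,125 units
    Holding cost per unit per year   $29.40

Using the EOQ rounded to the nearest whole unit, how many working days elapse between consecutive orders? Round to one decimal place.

Optimal lot size Q* = (2 × 76,125 × $178 / $29.4)^½ ≈ 960.10 → Q = 960 units
T = Q/D × 250 days = 960/76,125 × 250 = 3.153 days

3.2 days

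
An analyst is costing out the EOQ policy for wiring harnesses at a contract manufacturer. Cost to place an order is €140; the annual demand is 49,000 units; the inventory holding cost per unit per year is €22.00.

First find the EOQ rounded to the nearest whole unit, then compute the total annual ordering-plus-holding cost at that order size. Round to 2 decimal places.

€17,373.54

2DS/H = 2·49,000·140/22 = 623,636.36
EOQ = √623,636.36 ≈ 789.71 → Q = 790 units
Orders/yr = 49,000/790 = 62.025; ordering cost = 62.025 × €140 = €8,683.54
Average inventory = 790/2 = 395; holding cost = 395 × €22 = €8,690.00
Total = €8,683.54 + €8,690.00 = €17,373.54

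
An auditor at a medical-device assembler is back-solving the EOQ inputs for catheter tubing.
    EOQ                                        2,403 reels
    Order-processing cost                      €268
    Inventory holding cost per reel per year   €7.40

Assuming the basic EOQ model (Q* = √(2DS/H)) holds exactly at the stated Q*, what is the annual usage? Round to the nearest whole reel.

EOQ relation: Q² = 2DS/H, so rearrange for the unknown.
D = Q²H / (2S) = 2,403² × 7.4 / (2 × 268) = 79,721.32

79,721 reels per year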